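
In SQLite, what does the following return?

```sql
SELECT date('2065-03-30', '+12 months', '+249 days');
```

2066-12-04

Adding +12 months to 2065-03-30 gives 2066-03-30.
Applying '+249 days' to 2066-03-30: counting 249 days forward gives 2066-12-04.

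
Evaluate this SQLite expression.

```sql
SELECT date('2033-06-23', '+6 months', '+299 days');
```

Adding +6 months to 2033-06-23 gives 2033-12-23.
Applying '+299 days' to 2033-12-23: counting 299 days forward gives 2034-10-18.

2034-10-18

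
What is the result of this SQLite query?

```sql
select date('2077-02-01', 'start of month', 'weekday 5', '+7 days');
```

2077-02-12

`start of month` rewinds 2077-02-01 to 2077-02-01.
`weekday 5` advances to the next Friday; 2077-02-01 is a Monday, so it moves forward to 2077-02-05.
Advancing 7 more days within February lands on 2077-02-12.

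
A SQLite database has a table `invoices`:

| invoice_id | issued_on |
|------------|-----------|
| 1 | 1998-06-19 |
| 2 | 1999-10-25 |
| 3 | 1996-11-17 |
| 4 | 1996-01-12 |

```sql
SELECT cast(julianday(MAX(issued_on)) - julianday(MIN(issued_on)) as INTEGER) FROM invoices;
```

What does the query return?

MIN = 1996-01-12, MAX = 1999-10-25.
19 days remain in January 1996 after the 12th (31 − 12).
Full months from February 1996 through September 1999 contribute their day counts.
Then 25 days into October 1999.
Total: 19 + 29 + 31 + 30 + 31 + 30 + 31 + 31 + 30 + 31 + 30 + 31 + 31 + 28 + 31 + 30 + 31 + 30 + 31 + 31 + 30 + 31 + 30 + 31 + 31 + 28 + 31 + 30 + 31 + 30 + 31 + 31 + 30 + 31 + 30 + 31 + 31 + 28 + 31 + 30 + 31 + 30 + 31 + 31 + 30 + 25 = 1382.

1382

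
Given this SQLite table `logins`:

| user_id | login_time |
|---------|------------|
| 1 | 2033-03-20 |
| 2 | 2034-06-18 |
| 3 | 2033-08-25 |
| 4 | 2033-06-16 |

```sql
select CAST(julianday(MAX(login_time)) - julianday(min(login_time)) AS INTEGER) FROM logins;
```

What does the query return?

MIN = 2033-03-20, MAX = 2034-06-18.
11 days remain in March 2033 after the 20th (31 − 20).
Full months from April 2033 through May 2034 contribute their day counts.
Then 18 days into June 2034.
Total: 11 + 30 + 31 + 30 + 31 + 31 + 30 + 31 + 30 + 31 + 31 + 28 + 31 + 30 + 31 + 18 = 455.

455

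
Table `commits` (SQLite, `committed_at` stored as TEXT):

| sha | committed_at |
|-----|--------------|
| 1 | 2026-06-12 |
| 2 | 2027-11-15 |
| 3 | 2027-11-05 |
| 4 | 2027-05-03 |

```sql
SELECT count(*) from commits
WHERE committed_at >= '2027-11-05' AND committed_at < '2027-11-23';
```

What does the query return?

Rows in [2027-11-05, 2027-11-23): 2027-11-15, 2027-11-05 → 2 rows.

2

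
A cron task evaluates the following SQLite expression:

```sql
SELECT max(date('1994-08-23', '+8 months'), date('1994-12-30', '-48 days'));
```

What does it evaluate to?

date('1994-08-23', '+8 months') → 1995-04-23.
date('1994-12-30', '-48 days') → 1994-11-12.
Later of the two is 1995-04-23.

1995-04-23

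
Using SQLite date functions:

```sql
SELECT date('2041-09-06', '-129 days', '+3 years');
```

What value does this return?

2044-04-30

Applying '-129 days' to 2041-09-06: counting 129 days back gives 2041-04-30.
Adding +3 years to 2041-04-30 gives 2044-04-30.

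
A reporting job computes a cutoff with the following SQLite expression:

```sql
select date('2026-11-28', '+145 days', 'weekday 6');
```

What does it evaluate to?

2027-04-24

Applying '+145 days' to 2026-11-28: counting 145 days forward gives 2027-04-22.
`weekday 6` advances to the next Saturday; 2027-04-22 is a Thursday, so it moves forward to 2027-04-24.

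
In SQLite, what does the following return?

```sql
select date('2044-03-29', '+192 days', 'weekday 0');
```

2044-10-09

Applying '+192 days' to 2044-03-29: counting 192 days forward gives 2044-10-07.
`weekday 0` advances to the next Sunday; 2044-10-07 is a Friday, so it moves forward to 2044-10-09.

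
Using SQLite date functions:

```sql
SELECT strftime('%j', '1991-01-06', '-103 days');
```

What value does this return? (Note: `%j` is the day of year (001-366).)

268

First apply '-103 days': 1991-01-06 → 1990-09-25.
Day-of-year for 1990-09-25: days since 1990-01-01 inclusive = 268, zero-padded to 268.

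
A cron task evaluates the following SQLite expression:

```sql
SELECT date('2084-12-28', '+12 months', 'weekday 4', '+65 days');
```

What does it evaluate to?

2086-03-09

Adding +12 months to 2084-12-28 gives 2085-12-28.
`weekday 4` advances to the next Thursday; 2085-12-28 is a Friday, so it moves forward to 2086-01-03.
Applying '+65 days' to 2086-01-03: counting 65 days forward gives 2086-03-09.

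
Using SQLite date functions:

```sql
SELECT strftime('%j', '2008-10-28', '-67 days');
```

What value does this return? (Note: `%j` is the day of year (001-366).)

235

First apply '-67 days': 2008-10-28 → 2008-08-22.
Day-of-year for 2008-08-22: days since 2008-01-01 inclusive = 235, zero-padded to 235.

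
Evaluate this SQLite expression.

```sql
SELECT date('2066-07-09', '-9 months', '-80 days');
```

Adding -9 months to 2066-07-09 gives 2065-10-09.
Applying '-80 days' to 2065-10-09: counting 80 days back gives 2065-07-21.

2065-07-21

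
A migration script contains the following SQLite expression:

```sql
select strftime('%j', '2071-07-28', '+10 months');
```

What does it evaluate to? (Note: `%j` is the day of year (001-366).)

First apply '+10 months': 2071-07-28 → 2072-05-28.
Day-of-year for 2072-05-28: days since 2072-01-01 inclusive = 149, zero-padded to 149.

149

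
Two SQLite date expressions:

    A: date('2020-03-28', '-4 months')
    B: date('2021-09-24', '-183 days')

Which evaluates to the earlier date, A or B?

A

A = 2019-11-28.
B = 2021-03-25.
A is earlier.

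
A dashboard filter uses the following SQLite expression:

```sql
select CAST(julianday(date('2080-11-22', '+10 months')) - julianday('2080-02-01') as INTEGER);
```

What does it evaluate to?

599

Adding +10 months to 2080-11-22 gives 2081-09-22.
28 days remain in February 2080 after the 1st (29 − 1).
Full months from March 2080 through August 2081 contribute their day counts.
Then 22 days into September 2081.
Total: 28 + 31 + 30 + 31 + 30 + 31 + 31 + 30 + 31 + 30 + 31 + 31 + 28 + 31 + 30 + 31 + 30 + 31 + 31 + 22 = 599.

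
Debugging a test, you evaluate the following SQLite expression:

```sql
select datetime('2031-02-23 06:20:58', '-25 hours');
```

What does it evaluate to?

2031-02-22 05:20:58

-25 hours from 2031-02-23 06:20:58 is 2031-02-22 05:20:58 (crosses midnight).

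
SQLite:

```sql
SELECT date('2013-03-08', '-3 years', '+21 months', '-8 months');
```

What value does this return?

Adding -3 years to 2013-03-08 gives 2010-03-08.
Adding +21 months to 2010-03-08 gives 2011-12-08.
Adding -8 months to 2011-12-08 gives 2011-04-08.

2011-04-08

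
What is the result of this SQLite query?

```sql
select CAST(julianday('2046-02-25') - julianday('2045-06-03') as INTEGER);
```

267

27 days remain in June 2045 after the 3rd (30 − 3).
Full months from July 2045 through January 2046 contribute their day counts.
Then 25 days into February 2046.
Total: 27 + 31 + 31 + 30 + 31 + 30 + 31 + 31 + 25 = 267.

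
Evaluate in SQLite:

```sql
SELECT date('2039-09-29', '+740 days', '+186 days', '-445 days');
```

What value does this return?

Applying '+740 days' to 2039-09-29: counting 740 days forward gives 2041-10-08.
Applying '+186 days' to 2041-10-08: counting 186 days forward gives 2042-04-12.
Applying '-445 days' to 2042-04-12: counting 445 days back gives 2041-01-22.

2041-01-22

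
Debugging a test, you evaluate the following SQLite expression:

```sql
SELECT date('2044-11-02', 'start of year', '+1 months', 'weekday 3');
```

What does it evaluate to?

2044-02-03

`start of year` rewinds 2044-11-02 to 2044-01-01.
Adding +1 month to 2044-01-01 gives 2044-02-01.
`weekday 3` advances to the next Wednesday; 2044-02-01 is a Monday, so it moves forward to 2044-02-03.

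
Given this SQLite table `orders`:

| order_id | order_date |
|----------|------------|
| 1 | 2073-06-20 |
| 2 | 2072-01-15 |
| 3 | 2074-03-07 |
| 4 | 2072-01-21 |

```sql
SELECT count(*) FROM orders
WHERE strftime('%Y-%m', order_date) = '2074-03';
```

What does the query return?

1

Rows with year-month 2074-03: 2074-03-07 → 1.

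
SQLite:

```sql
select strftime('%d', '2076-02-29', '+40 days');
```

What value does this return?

First apply '+40 days': 2076-02-29 → 2076-04-09.
`%d` extracts the 2-digit day of month: 09.

09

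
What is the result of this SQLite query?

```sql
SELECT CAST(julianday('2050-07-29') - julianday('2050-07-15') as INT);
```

Both dates are in July 2050: 29 − 15 = 14.

14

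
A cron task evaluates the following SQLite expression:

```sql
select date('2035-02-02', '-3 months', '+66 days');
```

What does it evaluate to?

2035-01-07

Adding -3 months to 2035-02-02 gives 2034-11-02.
Applying '+66 days' to 2034-11-02: counting 66 days forward gives 2035-01-07.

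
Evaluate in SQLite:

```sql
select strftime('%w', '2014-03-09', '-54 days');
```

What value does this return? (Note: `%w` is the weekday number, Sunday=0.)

First apply '-54 days': 2014-03-09 → 2014-01-14.
2014-01-14 is a Tuesday; with Sunday=0 that is 2.

2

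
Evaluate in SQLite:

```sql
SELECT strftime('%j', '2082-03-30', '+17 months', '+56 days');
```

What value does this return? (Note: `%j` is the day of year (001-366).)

First apply '+17 months', '+56 days': 2082-03-30 → 2083-10-25.
Day-of-year for 2083-10-25: days since 2083-01-01 inclusive = 298, zero-padded to 298.

298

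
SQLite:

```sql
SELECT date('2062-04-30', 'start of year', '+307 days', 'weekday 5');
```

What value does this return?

2062-11-10

`start of year` rewinds 2062-04-30 to 2062-01-01.
Applying '+307 days' to 2062-01-01: counting 307 days forward gives 2062-11-04.
`weekday 5` advances to the next Friday; 2062-11-04 is a Saturday, so it moves forward to 2062-11-10.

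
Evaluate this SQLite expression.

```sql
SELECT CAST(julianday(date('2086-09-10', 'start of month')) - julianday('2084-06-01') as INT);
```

`start of month` rewinds 2086-09-10 to 2086-09-01.
29 days remain in June 2084 after the 1st (30 − 1).
Full months from July 2084 through August 2086 contribute their day counts.
Then 1 day into September 2086.
Total: 29 + 31 + 31 + 30 + 31 + 30 + 31 + 31 + 28 + 31 + 30 + 31 + 30 + 31 + 31 + 30 + 31 + 30 + 31 + 31 + 28 + 31 + 30 + 31 + 30 + 31 + 31 + 1 = 822.

822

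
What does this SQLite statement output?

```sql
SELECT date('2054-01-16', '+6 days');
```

Advancing 6 more days within January lands on 2054-01-22.

2054-01-22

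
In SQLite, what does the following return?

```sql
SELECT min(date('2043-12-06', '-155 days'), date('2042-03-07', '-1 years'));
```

date('2043-12-06', '-155 days') → 2043-07-04.
date('2042-03-07', '-1 years') → 2041-03-07.
Earlier of the two is 2041-03-07.

2041-03-07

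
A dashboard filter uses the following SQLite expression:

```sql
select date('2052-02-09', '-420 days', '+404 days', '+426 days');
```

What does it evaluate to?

2053-03-25

Applying '-420 days' to 2052-02-09: counting 420 days back gives 2050-12-16.
Applying '+404 days' to 2050-12-16: counting 404 days forward gives 2052-01-24.
Applying '+426 days' to 2052-01-24: counting 426 days forward gives 2053-03-25.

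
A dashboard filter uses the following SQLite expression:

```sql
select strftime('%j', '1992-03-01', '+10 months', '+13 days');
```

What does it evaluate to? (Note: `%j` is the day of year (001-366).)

First apply '+10 months', '+13 days': 1992-03-01 → 1993-01-14.
Day-of-year for 1993-01-14: days since 1993-01-01 inclusive = 14, zero-padded to 014.

014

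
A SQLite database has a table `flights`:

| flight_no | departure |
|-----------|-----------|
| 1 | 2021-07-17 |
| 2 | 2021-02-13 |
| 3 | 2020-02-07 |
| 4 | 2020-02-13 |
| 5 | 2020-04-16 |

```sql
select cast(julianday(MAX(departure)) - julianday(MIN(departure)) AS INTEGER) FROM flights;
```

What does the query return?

MIN = 2020-02-07, MAX = 2021-07-17.
22 days remain in February 2020 after the 7th (29 − 7).
Full months from March 2020 through June 2021 contribute their day counts.
Then 17 days into July 2021.
Total: 22 + 31 + 30 + 31 + 30 + 31 + 31 + 30 + 31 + 30 + 31 + 31 + 28 + 31 + 30 + 31 + 30 + 17 = 526.

526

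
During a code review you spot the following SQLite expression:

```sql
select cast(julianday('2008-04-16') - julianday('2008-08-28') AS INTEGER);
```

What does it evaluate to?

-134

14 days remain in April 2008 after the 16th (30 − 16).
May 2008: 31 days.
June 2008: 30 days.
July 2008: 31 days.
Then 28 days into August 2008.
Total: 14 + 31 + 30 + 31 + 28 = 134.
The subtraction is earlier − later, so the result is −134 → -134.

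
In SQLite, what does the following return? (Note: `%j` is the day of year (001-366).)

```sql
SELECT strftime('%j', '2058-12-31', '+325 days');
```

325

First apply '+325 days': 2058-12-31 → 2059-11-21.
Day-of-year for 2059-11-21: days since 2059-01-01 inclusive = 325, zero-padded to 325.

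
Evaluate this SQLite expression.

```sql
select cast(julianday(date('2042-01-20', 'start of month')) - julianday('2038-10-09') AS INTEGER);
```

`start of month` rewinds 2042-01-20 to 2042-01-01.
22 days remain in October 2038 after the 9th (31 − 9).
Full months from November 2038 through December 2041 contribute their day counts.
Then 1 day into January 2042.
Total: 22 + 30 + 31 + 31 + 28 + 31 + 30 + 31 + 30 + 31 + 31 + 30 + 31 + 30 + 31 + 31 + 29 + 31 + 30 + 31 + 30 + 31 + 31 + 30 + 31 + 30 + 31 + 31 + 28 + 31 + 30 + 31 + 30 + 31 + 31 + 30 + 31 + 30 + 31 + 1 = 1180.

1180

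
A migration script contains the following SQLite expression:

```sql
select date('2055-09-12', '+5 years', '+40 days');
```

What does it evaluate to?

2060-10-22

Adding +5 years to 2055-09-12 gives 2060-09-12.
September 2060 has 30 days; 18 remain after the 12th, so 19 days reach 2060-10-01.
Advancing 21 more days within October lands on 2060-10-22.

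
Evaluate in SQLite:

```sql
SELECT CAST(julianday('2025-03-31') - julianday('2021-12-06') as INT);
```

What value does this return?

25 days remain in December 2021 after the 6th (31 − 6).
Full months from January 2022 through February 2025 contribute their day counts.
Then 31 days into March 2025.
Total: 25 + 31 + 28 + 31 + 30 + 31 + 30 + 31 + 31 + 30 + 31 + 30 + 31 + 31 + 28 + 31 + 30 + 31 + 30 + 31 + 31 + 30 + 31 + 30 + 31 + 31 + 29 + 31 + 30 + 31 + 30 + 31 + 31 + 30 + 31 + 30 + 31 + 31 + 28 + 31 = 1211.

1211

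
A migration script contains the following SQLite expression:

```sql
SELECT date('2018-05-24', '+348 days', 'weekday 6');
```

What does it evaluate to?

Applying '+348 days' to 2018-05-24: counting 348 days forward gives 2019-05-07.
`weekday 6` advances to the next Saturday; 2019-05-07 is a Tuesday, so it moves forward to 2019-05-11.

2019-05-11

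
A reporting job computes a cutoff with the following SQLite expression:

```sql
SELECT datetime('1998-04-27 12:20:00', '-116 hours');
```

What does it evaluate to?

-116 hours from 1998-04-27 12:20:00 is 1998-04-22 16:20:00 (crosses midnight).

1998-04-22 16:20:00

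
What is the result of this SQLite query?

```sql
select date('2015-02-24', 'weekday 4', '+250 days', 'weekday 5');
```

`weekday 4` advances to the next Thursday; 2015-02-24 is a Tuesday, so it moves forward to 2015-02-26.
Applying '+250 days' to 2015-02-26: counting 250 days forward gives 2015-11-03.
`weekday 5` advances to the next Friday; 2015-11-03 is a Tuesday, so it moves forward to 2015-11-06.

2015-11-06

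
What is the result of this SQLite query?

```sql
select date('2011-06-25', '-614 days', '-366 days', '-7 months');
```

Applying '-614 days' to 2011-06-25: counting 614 days back gives 2009-10-19.
Applying '-366 days' to 2009-10-19: counting 366 days back gives 2008-10-18.
Adding -7 months to 2008-10-18 gives 2008-03-18.

2008-03-18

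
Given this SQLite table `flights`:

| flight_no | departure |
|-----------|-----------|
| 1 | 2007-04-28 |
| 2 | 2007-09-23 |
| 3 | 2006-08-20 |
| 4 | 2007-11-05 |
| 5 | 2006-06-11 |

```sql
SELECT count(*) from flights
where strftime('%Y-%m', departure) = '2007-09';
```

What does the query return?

1

Rows with year-month 2007-09: 2007-09-23 → 1.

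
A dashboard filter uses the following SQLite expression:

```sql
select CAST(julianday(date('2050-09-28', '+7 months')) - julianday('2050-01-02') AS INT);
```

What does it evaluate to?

Adding +7 months to 2050-09-28 gives 2051-04-28.
29 days remain in January 2050 after the 2nd (31 − 2).
Full months from February 2050 through March 2051 contribute their day counts.
Then 28 days into April 2051.
Total: 29 + 28 + 31 + 30 + 31 + 30 + 31 + 31 + 30 + 31 + 30 + 31 + 31 + 28 + 31 + 28 = 481.

481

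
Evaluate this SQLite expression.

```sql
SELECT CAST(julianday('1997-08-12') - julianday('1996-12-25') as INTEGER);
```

6 days remain in December 1996 after the 25th (31 − 25).
Full months from January 1997 through July 1997 contribute their day counts.
Then 12 days into August 1997.
Total: 6 + 31 + 28 + 31 + 30 + 31 + 30 + 31 + 12 = 230.

230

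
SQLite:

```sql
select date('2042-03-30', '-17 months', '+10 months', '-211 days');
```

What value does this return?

2041-01-31

Adding -17 months to 2042-03-30 gives 2040-10-30.
Adding +10 months to 2040-10-30 gives 2041-08-30.
Applying '-211 days' to 2041-08-30: counting 211 days back gives 2041-01-31.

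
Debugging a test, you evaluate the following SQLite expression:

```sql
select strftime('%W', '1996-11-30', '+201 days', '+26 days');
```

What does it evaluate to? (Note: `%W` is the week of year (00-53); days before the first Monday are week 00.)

First apply '+201 days', '+26 days': 1996-11-30 → 1997-07-15.
1997-07-15 is a Tuesday. SQLite's %W counts Mondays since the year started; the result is 28.

28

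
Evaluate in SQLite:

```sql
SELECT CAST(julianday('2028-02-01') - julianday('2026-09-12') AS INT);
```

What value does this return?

507

18 days remain in September 2026 after the 12th (30 − 12).
Full months from October 2026 through January 2028 contribute their day counts.
Then 1 day into February 2028.
Total: 18 + 31 + 30 + 31 + 31 + 28 + 31 + 30 + 31 + 30 + 31 + 31 + 30 + 31 + 30 + 31 + 31 + 1 = 507.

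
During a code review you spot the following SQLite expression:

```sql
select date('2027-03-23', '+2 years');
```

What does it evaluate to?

2029-03-23

Adding +2 years to 2027-03-23 gives 2029-03-23.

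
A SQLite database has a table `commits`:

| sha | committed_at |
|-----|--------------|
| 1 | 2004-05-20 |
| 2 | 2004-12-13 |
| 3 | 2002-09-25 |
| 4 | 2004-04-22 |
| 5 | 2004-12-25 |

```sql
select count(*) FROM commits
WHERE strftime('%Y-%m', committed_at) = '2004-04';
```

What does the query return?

1

Rows with year-month 2004-04: 2004-04-22 → 1.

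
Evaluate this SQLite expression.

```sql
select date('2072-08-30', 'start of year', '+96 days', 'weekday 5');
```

2072-04-08

`start of year` rewinds 2072-08-30 to 2072-01-01.
Applying '+96 days' to 2072-01-01: counting 96 days forward gives 2072-04-06.
`weekday 5` advances to the next Friday; 2072-04-06 is a Wednesday, so it moves forward to 2072-04-08.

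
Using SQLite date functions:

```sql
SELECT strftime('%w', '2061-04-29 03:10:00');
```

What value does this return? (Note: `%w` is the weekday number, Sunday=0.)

2061-04-29 is a Friday; with Sunday=0 that is 5.

5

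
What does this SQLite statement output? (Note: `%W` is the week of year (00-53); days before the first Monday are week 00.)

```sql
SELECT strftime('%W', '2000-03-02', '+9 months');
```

First apply '+9 months': 2000-03-02 → 2000-12-02.
2000-12-02 is a Saturday. SQLite's %W counts Mondays since the year started; the result is 48.

48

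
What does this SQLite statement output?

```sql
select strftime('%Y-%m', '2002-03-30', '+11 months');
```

First apply '+11 months': 2002-03-30 → 2003-03-02.
`%Y-%m` extracts the year-month: 2003-03.

2003-03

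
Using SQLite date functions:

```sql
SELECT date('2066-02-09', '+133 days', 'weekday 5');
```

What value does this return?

Applying '+133 days' to 2066-02-09: counting 133 days forward gives 2066-06-22.
`weekday 5` advances to the next Friday; 2066-06-22 is a Tuesday, so it moves forward to 2066-06-25.

2066-06-25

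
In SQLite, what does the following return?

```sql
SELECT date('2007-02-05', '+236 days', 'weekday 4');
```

2007-10-04

Applying '+236 days' to 2007-02-05: counting 236 days forward gives 2007-09-29.
`weekday 4` advances to the next Thursday; 2007-09-29 is a Saturday, so it moves forward to 2007-10-04.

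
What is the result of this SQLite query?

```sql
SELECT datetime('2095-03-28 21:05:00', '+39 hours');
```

2095-03-30 12:05:00

+39 hours from 2095-03-28 21:05:00 is 2095-03-30 12:05:00 (crosses midnight).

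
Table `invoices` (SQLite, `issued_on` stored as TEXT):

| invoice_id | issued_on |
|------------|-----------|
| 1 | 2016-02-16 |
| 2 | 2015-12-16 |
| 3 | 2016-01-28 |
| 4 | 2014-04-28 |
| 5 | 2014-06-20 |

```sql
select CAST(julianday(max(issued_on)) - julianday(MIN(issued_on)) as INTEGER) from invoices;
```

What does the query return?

MIN = 2014-04-28, MAX = 2016-02-16.
2 days remain in April 2014 after the 28th (30 − 28).
Full months from May 2014 through January 2016 contribute their day counts.
Then 16 days into February 2016.
Total: 2 + 31 + 30 + 31 + 31 + 30 + 31 + 30 + 31 + 31 + 28 + 31 + 30 + 31 + 30 + 31 + 31 + 30 + 31 + 30 + 31 + 31 + 16 = 659.

659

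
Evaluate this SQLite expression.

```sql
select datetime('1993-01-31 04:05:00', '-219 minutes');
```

1993-01-31 00:26:00

219 minutes = 3h 39m; -219 minutes from 1993-01-31 04:05:00 is 1993-01-31 00:26:00.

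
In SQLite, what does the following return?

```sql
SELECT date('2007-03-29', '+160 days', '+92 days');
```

2007-12-06

Applying '+160 days' to 2007-03-29: counting 160 days forward gives 2007-09-05.
Applying '+92 days' to 2007-09-05: counting 92 days forward gives 2007-12-06.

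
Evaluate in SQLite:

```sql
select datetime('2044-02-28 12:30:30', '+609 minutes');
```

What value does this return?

2044-02-28 22:39:30

609 minutes = 10h 9m; +609 minutes from 2044-02-28 12:30:30 is 2044-02-28 22:39:30.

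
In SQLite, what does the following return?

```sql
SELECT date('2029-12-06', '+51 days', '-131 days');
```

Applying '+51 days' to 2029-12-06: counting 51 days forward gives 2030-01-26.
Applying '-131 days' to 2030-01-26: counting 131 days back gives 2029-09-17.

2029-09-17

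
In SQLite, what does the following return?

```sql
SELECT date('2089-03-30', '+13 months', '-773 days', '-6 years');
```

2082-03-18

Adding +13 months to 2089-03-30 gives 2090-04-30.
Applying '-773 days' to 2090-04-30: counting 773 days back gives 2088-03-18.
Adding -6 years to 2088-03-18 gives 2082-03-18.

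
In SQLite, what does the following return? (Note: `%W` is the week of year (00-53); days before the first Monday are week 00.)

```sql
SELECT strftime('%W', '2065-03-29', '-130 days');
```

46

First apply '-130 days': 2065-03-29 → 2064-11-19.
2064-11-19 is a Wednesday. SQLite's %W counts Mondays since the year started; the result is 46.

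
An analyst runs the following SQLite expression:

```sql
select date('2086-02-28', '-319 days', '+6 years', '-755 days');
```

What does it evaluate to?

2089-03-21

Applying '-319 days' to 2086-02-28: counting 319 days back gives 2085-04-15.
Adding +6 years to 2085-04-15 gives 2091-04-15.
Applying '-755 days' to 2091-04-15: counting 755 days back gives 2089-03-21.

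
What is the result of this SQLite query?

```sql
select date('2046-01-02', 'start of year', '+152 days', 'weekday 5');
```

2046-06-08

`start of year` rewinds 2046-01-02 to 2046-01-01.
Applying '+152 days' to 2046-01-01: counting 152 days forward gives 2046-06-02.
`weekday 5` advances to the next Friday; 2046-06-02 is a Saturday, so it moves forward to 2046-06-08.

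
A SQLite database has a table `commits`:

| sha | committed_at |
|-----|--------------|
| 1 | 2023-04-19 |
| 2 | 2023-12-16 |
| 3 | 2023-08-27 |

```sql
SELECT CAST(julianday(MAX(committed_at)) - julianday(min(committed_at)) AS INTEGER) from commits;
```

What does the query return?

MIN = 2023-04-19, MAX = 2023-12-16.
11 days remain in April 2023 after the 19th (30 − 19).
Full months from May 2023 through November 2023 contribute their day counts.
Then 16 days into December 2023.
Total: 11 + 31 + 30 + 31 + 31 + 30 + 31 + 30 + 16 = 241.

241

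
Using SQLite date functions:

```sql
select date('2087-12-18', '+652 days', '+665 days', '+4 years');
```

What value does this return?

Applying '+652 days' to 2087-12-18: counting 652 days forward gives 2089-09-30.
Applying '+665 days' to 2089-09-30: counting 665 days forward gives 2091-07-27.
Adding +4 years to 2091-07-27 gives 2095-07-27.

2095-07-27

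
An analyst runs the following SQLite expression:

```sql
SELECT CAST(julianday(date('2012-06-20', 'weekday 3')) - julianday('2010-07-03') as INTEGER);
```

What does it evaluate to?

`weekday 3` advances to the next Wednesday; 2012-06-20 is already a Wednesday, so it stays at 2012-06-20.
28 days remain in July 2010 after the 3rd (31 − 3).
Full months from August 2010 through May 2012 contribute their day counts.
Then 20 days into June 2012.
Total: 28 + 31 + 30 + 31 + 30 + 31 + 31 + 28 + 31 + 30 + 31 + 30 + 31 + 31 + 30 + 31 + 30 + 31 + 31 + 29 + 31 + 30 + 31 + 20 = 718.

718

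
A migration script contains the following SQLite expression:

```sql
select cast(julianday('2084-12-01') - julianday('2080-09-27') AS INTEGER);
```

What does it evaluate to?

1526

3 days remain in September 2080 after the 27th (30 − 27).
Full months from October 2080 through November 2084 contribute their day counts.
Then 1 day into December 2084.
Total: 3 + 31 + 30 + 31 + 31 + 28 + 31 + 30 + 31 + 30 + 31 + 31 + 30 + 31 + 30 + 31 + 31 + 28 + 31 + 30 + 31 + 30 + 31 + 31 + 30 + 31 + 30 + 31 + 31 + 28 + 31 + 30 + 31 + 30 + 31 + 31 + 30 + 31 + 30 + 31 + 31 + 29 + 31 + 30 + 31 + 30 + 31 + 31 + 30 + 31 + 30 + 1 = 1526.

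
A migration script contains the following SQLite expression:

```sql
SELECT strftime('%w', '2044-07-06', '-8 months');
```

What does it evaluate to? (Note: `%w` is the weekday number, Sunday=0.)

First apply '-8 months': 2044-07-06 → 2043-11-06.
2043-11-06 is a Friday; with Sunday=0 that is 5.

5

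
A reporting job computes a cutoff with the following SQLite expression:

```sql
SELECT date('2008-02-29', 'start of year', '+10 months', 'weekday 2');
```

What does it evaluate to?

`start of year` rewinds 2008-02-29 to 2008-01-01.
Adding +10 months to 2008-01-01 gives 2008-11-01.
`weekday 2` advances to the next Tuesday; 2008-11-01 is a Saturday, so it moves forward to 2008-11-04.

2008-11-04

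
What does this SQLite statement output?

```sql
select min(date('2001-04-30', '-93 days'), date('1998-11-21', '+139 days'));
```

1999-04-09

date('2001-04-30', '-93 days') → 2001-01-27.
date('1998-11-21', '+139 days') → 1999-04-09.
Earlier of the two is 1999-04-09.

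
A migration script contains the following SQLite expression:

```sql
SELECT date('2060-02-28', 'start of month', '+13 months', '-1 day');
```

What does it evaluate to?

`start of month` rewinds 2060-02-28 to 2060-02-01.
Adding +13 months to 2060-02-01 gives 2061-03-01.
Going back 1 day from 2061-03-01 reaches 2061-02-28 (last day of February, 28 days).

2061-02-28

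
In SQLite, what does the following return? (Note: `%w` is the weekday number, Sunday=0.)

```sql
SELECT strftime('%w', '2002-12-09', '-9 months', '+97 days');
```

5

First apply '-9 months', '+97 days': 2002-12-09 → 2002-06-14.
2002-06-14 is a Friday; with Sunday=0 that is 5.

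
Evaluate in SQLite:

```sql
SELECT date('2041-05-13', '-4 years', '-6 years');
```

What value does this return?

Adding -4 years to 2041-05-13 gives 2037-05-13.
Adding -6 years to 2037-05-13 gives 2031-05-13.

2031-05-13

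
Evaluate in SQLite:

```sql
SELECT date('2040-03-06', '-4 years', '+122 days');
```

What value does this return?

Adding -4 years to 2040-03-06 gives 2036-03-06.
Applying '+122 days' to 2036-03-06: counting 122 days forward gives 2036-07-06.

2036-07-06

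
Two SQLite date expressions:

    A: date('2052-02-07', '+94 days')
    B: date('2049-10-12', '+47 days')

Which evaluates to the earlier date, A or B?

B

A = 2052-05-11.
B = 2049-11-28.
B is earlier.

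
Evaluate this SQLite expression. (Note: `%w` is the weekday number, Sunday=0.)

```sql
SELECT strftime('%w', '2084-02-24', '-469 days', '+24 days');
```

First apply '-469 days', '+24 days': 2084-02-24 → 2082-12-06.
2082-12-06 is a Sunday; with Sunday=0 that is 0.

0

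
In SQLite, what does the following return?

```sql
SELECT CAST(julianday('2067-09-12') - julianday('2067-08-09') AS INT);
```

34

22 days remain in August 2067 after the 9th (31 − 9).
Then 12 days into September 2067.
Total: 22 + 12 = 34.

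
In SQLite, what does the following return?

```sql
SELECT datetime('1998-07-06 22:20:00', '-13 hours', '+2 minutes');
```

-13 hours from 1998-07-06 22:20:00 is 1998-07-06 09:20:00.
+2 minutes from 1998-07-06 09:20:00 is 1998-07-06 09:22:00.

1998-07-06 09:22:00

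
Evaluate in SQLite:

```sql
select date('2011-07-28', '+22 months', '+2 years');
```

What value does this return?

2015-05-28

Adding +22 months to 2011-07-28 gives 2013-05-28.
Adding +2 years to 2013-05-28 gives 2015-05-28.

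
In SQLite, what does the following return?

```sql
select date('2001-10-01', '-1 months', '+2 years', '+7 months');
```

2004-04-01

Adding -1 month to 2001-10-01 gives 2001-09-01.
Adding +2 years to 2001-09-01 gives 2003-09-01.
Adding +7 months to 2003-09-01 gives 2004-04-01.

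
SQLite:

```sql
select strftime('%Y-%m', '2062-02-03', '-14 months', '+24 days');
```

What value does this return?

First apply '-14 months', '+24 days': 2062-02-03 → 2060-12-27.
`%Y-%m` extracts the year-month: 2060-12.

2060-12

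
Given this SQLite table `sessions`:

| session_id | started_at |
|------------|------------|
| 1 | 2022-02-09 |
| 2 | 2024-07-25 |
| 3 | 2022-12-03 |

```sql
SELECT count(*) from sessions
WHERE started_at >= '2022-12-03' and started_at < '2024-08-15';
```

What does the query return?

Rows in [2022-12-03, 2024-08-15): 2024-07-25, 2022-12-03 → 2 rows.

2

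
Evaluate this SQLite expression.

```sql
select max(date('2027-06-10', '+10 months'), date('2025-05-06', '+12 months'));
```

date('2027-06-10', '+10 months') → 2028-04-10.
date('2025-05-06', '+12 months') → 2026-05-06.
Later of the two is 2028-04-10.

2028-04-10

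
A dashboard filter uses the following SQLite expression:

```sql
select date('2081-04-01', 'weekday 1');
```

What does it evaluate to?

2081-04-07

`weekday 1` advances to the next Monday; 2081-04-01 is a Tuesday, so it moves forward to 2081-04-07.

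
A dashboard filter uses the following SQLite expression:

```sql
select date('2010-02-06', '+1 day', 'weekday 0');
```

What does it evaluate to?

2010-02-07

Advancing 1 more day within February lands on 2010-02-07.
`weekday 0` advances to the next Sunday; 2010-02-07 is already a Sunday, so it stays at 2010-02-07.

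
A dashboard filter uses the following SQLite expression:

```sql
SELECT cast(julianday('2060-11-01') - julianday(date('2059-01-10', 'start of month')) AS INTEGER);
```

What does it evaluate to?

670

`start of month` rewinds 2059-01-10 to 2059-01-01.
30 days remain in January 2059 after the 1st (31 − 1).
Full months from February 2059 through October 2060 contribute their day counts.
Then 1 day into November 2060.
Total: 30 + 28 + 31 + 30 + 31 + 30 + 31 + 31 + 30 + 31 + 30 + 31 + 31 + 29 + 31 + 30 + 31 + 30 + 31 + 31 + 30 + 31 + 1 = 670.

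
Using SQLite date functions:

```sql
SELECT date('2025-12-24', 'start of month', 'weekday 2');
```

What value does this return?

2025-12-02

`start of month` rewinds 2025-12-24 to 2025-12-01.
`weekday 2` advances to the next Tuesday; 2025-12-01 is a Monday, so it moves forward to 2025-12-02.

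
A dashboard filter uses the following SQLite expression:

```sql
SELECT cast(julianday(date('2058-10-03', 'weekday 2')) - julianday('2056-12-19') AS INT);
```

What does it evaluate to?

658

`weekday 2` advances to the next Tuesday; 2058-10-03 is a Thursday, so it moves forward to 2058-10-08.
12 days remain in December 2056 after the 19th (31 − 19).
Full months from January 2057 through September 2058 contribute their day counts.
Then 8 days into October 2058.
Total: 12 + 31 + 28 + 31 + 30 + 31 + 30 + 31 + 31 + 30 + 31 + 30 + 31 + 31 + 28 + 31 + 30 + 31 + 30 + 31 + 31 + 30 + 8 = 658.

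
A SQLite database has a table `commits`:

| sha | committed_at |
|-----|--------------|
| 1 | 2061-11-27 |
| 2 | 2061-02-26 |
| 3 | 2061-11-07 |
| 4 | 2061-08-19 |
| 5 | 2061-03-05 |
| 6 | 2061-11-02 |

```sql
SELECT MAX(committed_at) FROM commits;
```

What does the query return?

2061-11-27

MAX over {2061-02-26, 2061-03-05, 2061-08-19, 2061-11-02, 2061-11-07, 2061-11-27}.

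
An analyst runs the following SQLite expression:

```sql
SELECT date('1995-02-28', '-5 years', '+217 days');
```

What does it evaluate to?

Adding -5 years to 1995-02-28 gives 1990-02-28.
Applying '+217 days' to 1990-02-28: counting 217 days forward gives 1990-10-03.

1990-10-03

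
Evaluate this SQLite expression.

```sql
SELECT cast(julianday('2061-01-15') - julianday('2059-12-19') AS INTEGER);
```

393

12 days remain in December 2059 after the 19th (31 − 19).
Full months from January 2060 through December 2060 contribute their day counts.
Then 15 days into January 2061.
Total: 12 + 31 + 29 + 31 + 30 + 31 + 30 + 31 + 31 + 30 + 31 + 30 + 31 + 15 = 393.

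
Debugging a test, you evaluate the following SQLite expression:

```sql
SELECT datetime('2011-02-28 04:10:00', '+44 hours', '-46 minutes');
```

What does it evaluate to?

+44 hours from 2011-02-28 04:10:00 is 2011-03-02 00:10:00 (crosses midnight).
-46 minutes from 2011-03-02 00:10:00 is 2011-03-01 23:24:00.

2011-03-01 23:24:00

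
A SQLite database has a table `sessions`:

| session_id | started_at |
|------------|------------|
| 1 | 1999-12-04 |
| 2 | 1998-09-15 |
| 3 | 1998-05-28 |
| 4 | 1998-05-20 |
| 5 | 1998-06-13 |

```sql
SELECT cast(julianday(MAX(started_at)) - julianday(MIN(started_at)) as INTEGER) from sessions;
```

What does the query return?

MIN = 1998-05-20, MAX = 1999-12-04.
11 days remain in May 1998 after the 20th (31 − 20).
Full months from June 1998 through November 1999 contribute their day counts.
Then 4 days into December 1999.
Total: 11 + 30 + 31 + 31 + 30 + 31 + 30 + 31 + 31 + 28 + 31 + 30 + 31 + 30 + 31 + 31 + 30 + 31 + 30 + 4 = 563.

563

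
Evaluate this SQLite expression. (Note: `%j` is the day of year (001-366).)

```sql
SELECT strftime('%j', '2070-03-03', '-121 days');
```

First apply '-121 days': 2070-03-03 → 2069-11-02.
Day-of-year for 2069-11-02: days since 2069-01-01 inclusive = 306, zero-padded to 306.

306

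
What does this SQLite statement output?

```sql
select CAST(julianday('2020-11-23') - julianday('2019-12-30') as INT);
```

1 day remains in December 2019 after the 30th (31 − 30).
Full months from January 2020 through October 2020 contribute their day counts.
Then 23 days into November 2020.
Total: 1 + 31 + 29 + 31 + 30 + 31 + 30 + 31 + 31 + 30 + 31 + 23 = 329.

329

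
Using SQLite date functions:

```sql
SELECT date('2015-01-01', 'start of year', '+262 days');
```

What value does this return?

`start of year` rewinds 2015-01-01 to 2015-01-01.
Applying '+262 days' to 2015-01-01: counting 262 days forward gives 2015-09-20.

2015-09-20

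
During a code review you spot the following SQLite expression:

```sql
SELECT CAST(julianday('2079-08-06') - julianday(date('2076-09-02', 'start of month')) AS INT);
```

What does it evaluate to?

1069

`start of month` rewinds 2076-09-02 to 2076-09-01.
29 days remain in September 2076 after the 1st (30 − 1).
Full months from October 2076 through July 2079 contribute their day counts.
Then 6 days into August 2079.
Total: 29 + 31 + 30 + 31 + 31 + 28 + 31 + 30 + 31 + 30 + 31 + 31 + 30 + 31 + 30 + 31 + 31 + 28 + 31 + 30 + 31 + 30 + 31 + 31 + 30 + 31 + 30 + 31 + 31 + 28 + 31 + 30 + 31 + 30 + 31 + 6 = 1069.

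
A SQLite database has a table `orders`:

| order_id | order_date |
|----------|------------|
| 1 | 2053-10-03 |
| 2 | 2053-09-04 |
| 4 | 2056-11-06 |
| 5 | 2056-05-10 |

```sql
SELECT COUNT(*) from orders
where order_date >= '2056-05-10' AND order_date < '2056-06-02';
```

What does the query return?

Rows in [2056-05-10, 2056-06-02): 2056-05-10 → 1 row.

1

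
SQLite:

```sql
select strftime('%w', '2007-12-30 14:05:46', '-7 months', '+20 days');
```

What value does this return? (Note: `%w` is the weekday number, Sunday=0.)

2

First apply '-7 months', '+20 days': 2007-12-30 14:05:46 → 2007-06-19 14:05:46.
2007-06-19 is a Tuesday; with Sunday=0 that is 2.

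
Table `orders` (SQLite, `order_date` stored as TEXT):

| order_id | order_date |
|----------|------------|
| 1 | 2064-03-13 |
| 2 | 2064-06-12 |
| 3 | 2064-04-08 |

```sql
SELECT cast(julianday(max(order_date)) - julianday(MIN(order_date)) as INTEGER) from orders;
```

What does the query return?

MIN = 2064-03-13, MAX = 2064-06-12.
18 days remain in March 2064 after the 13th (31 − 13).
April 2064: 30 days.
May 2064: 31 days.
Then 12 days into June 2064.
Total: 18 + 30 + 31 + 12 = 91.

91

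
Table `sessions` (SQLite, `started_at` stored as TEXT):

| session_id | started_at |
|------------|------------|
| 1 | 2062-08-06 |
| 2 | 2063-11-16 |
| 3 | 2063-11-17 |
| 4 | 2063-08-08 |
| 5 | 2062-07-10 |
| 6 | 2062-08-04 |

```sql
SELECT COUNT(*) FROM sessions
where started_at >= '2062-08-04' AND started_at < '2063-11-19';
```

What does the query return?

Rows in [2062-08-04, 2063-11-19): 2062-08-06, 2063-11-16, 2063-11-17, 2063-08-08, 2062-08-04 → 5 rows.

5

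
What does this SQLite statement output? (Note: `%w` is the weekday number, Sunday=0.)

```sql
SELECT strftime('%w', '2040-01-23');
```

1

2040-01-23 is a Monday; with Sunday=0 that is 1.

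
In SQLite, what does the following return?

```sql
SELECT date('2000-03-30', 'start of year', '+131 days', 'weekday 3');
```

2000-05-17

`start of year` rewinds 2000-03-30 to 2000-01-01.
Applying '+131 days' to 2000-01-01: counting 131 days forward gives 2000-05-11.
`weekday 3` advances to the next Wednesday; 2000-05-11 is a Thursday, so it moves forward to 2000-05-17.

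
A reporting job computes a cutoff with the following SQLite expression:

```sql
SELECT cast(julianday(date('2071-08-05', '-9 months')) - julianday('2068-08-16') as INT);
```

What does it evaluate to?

811

Adding -9 months to 2071-08-05 gives 2070-11-05.
15 days remain in August 2068 after the 16th (31 − 16).
Full months from September 2068 through October 2070 contribute their day counts.
Then 5 days into November 2070.
Total: 15 + 30 + 31 + 30 + 31 + 31 + 28 + 31 + 30 + 31 + 30 + 31 + 31 + 30 + 31 + 30 + 31 + 31 + 28 + 31 + 30 + 31 + 30 + 31 + 31 + 30 + 31 + 5 = 811.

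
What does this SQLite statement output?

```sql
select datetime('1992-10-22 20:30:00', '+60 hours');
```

1992-10-25 08:30:00

+60 hours from 1992-10-22 20:30:00 is 1992-10-25 08:30:00 (crosses midnight).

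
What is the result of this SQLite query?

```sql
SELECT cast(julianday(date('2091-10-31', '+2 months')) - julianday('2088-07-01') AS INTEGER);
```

1278

Adding +2 months to 2091-10-31 gives 2091-12-31.
30 days remain in July 2088 after the 1st (31 − 1).
Full months from August 2088 through November 2091 contribute their day counts.
Then 31 days into December 2091.
Total: 30 + 31 + 30 + 31 + 30 + 31 + 31 + 28 + 31 + 30 + 31 + 30 + 31 + 31 + 30 + 31 + 30 + 31 + 31 + 28 + 31 + 30 + 31 + 30 + 31 + 31 + 30 + 31 + 30 + 31 + 31 + 28 + 31 + 30 + 31 + 30 + 31 + 31 + 30 + 31 + 30 + 31 = 1278.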